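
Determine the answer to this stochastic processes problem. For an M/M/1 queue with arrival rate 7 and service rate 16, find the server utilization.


rho = lambda/mu
= 7/16
= 0.4375

0.4375


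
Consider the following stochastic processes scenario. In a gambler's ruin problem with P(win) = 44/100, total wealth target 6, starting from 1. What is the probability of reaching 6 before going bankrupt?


Gambler's ruin formula:
r = q/p = 0.5600/0.4400 = 1.2727
P(win) = (1 - r^i)/(1 - r^N)
= (1 - 1.2727^1)/(1 - 1.2727^6)
= 0.0839

0.0839


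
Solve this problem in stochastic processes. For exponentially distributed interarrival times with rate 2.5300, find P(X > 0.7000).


P(X > t) = exp(-lambda * t)
= exp(-2.5300 * 0.7000)
= exp(-1.7710) = 0.1702

0.1702


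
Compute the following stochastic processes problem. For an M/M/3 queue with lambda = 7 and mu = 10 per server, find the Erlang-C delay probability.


a = lambda/mu = 0.7000
rho = a/c = 0.2333
Erlang-C formula applied:
C(c,a) = 0.0369

0.0369


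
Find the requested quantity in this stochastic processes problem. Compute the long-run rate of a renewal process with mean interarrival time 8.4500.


Long-run renewal rate = 1/E(X)
= 1/8.4500
= 0.1183

0.1183


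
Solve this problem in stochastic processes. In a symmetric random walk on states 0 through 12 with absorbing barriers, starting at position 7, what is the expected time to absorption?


For symmetric RW on 0,...,N with absorbing barriers, E(i) = i*(N-i)
E(7) = 7 * 5 = 35

35


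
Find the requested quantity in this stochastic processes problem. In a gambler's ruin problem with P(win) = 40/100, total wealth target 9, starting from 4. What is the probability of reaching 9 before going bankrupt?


Gambler's ruin formula:
r = q/p = 0.6000/0.4000 = 1.5000
P(win) = (1 - r^i)/(1 - r^N)
= (1 - 1.5000^4)/(1 - 1.5000^9)
= 0.1085

0.1085


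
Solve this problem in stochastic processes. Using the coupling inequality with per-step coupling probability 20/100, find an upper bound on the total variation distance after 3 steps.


TV distance bound <= (1-delta)^n
= (1 - 0.2000)^3
= 0.8000^3
= 0.5120

0.5120


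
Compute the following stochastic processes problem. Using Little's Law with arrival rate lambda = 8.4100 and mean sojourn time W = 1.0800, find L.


Little's Law: L = lambda * W
= 8.4100 * 1.0800
= 9.0828

9.0828


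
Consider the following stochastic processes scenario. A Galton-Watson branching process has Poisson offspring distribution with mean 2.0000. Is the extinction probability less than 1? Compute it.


Since mu = 2.0000 > 1, extinction prob q < 1.
Solve s = exp(mu*(s-1)) iteratively.
q = 0.2032

0.2032


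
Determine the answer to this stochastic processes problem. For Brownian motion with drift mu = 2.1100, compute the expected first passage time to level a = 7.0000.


Expected first passage time = a/mu
= 7.0000/2.1100
= 3.3175

3.3175


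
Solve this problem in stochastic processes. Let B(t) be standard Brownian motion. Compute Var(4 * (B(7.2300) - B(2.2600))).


Var(alpha*(B(t)-B(s))) = alpha^2 * (t-s)
= 4^2 * (7.2300 - 2.2600)
= 16 * 4.9700
= 79.5200

79.5200


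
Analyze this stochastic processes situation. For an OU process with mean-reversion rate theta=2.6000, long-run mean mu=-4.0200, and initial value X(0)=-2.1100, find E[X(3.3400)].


E[X(t)] = mu + (X(0) - mu)*exp(-theta*t)
= -4.0200 + (-2.1100 - -4.0200)*exp(-2.6000*3.3400)
= -4.0200 + 1.9100 * 1.6927e-04
= -4.0197

-4.0197


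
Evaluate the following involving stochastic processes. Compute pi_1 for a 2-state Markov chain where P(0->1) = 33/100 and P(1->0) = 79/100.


Stationary distribution: pi_0 = p10/(p01+p10), pi_1 = p01/(p01+p10)
p01 = 0.3300, p10 = 0.7900
pi_1 = 0.2946

0.2946


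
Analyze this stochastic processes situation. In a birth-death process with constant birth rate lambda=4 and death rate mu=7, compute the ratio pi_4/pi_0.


For birth-death process, pi_n/pi_0 = (lambda/mu)^n
= (4/7)^4
= 0.1066

0.1066


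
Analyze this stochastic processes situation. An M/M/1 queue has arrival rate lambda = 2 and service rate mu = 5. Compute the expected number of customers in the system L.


rho = 2/5 = 0.4000
L = rho/(1-rho)
= 0.4000/0.6000
= 0.6667

0.6667


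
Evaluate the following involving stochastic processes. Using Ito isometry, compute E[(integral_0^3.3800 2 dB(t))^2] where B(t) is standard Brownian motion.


By Ito isometry: E[(int f dB)^2] = int f^2 dt
= 2^2 * 3.3800
= 4 * 3.3800 = 13.5200

13.5200


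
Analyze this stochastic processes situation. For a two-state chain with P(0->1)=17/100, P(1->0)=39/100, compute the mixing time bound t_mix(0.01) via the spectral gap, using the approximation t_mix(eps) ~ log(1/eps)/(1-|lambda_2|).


lambda_2 = |1 - p01 - p10| = |1 - 0.1700 - 0.3900| = 0.4400
t_mix ~ log(1/eps)/(1 - |lambda_2|)
= log(100)/(1 - 0.4400) = 4.6052/0.5600
= 8.2235

8.2235


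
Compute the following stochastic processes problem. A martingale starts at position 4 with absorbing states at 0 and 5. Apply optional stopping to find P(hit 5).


By optional stopping theorem: E(M at tau) = M(0) = 4
P(hit 5)*5 + P(hit 0)*0 = 4
P(hit 5) = (4 - 0)/(5 - 0) = 4/5 = 0.8000

0.8000


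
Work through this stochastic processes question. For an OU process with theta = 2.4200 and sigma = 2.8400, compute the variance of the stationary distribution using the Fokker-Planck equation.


Stationary variance = sigma^2 / (2*theta)
= 2.8400^2 / (2*2.4200)
= 8.0656 / 4.8400
= 1.6664

1.6664


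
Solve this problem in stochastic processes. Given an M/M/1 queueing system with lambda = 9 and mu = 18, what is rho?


rho = lambda/mu
= 9/18
= 0.5000

0.5000


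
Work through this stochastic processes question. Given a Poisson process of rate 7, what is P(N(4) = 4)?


P(N(t)=k) = (lambda*t)^k * exp(-lambda*t) / k!
lambda*t = 28
= 28^4 * exp(-28) / 4!
= 614656 * 6.9144e-13 / 24
= 1.7708e-08

1.7708e-08


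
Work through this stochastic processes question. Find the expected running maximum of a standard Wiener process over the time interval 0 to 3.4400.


E(max B(s)) = sqrt(2t/pi)
= sqrt(2*3.4400/pi)
= sqrt(2.1900)
= 1.4799

1.4799


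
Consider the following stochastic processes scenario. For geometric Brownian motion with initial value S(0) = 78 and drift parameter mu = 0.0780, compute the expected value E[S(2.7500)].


E[S(t)] = S(0) * exp(mu * t)
= 78 * exp(0.0780 * 2.7500)
= 78 * 1.2392
= 96.6609

96.6609


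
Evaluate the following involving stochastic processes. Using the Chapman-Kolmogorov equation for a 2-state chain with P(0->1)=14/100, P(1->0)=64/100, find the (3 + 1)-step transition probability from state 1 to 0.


P^4 = P^3 * P^1
Computing via matrix multiplication of the transition matrix.
Entry (1,0) of P^4 = 0.8186

0.8186


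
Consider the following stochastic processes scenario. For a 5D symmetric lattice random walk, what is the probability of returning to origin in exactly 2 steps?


P(return in 2 steps) = P(reverse first step) = 1/(2d)
= 1/10
= 0.1000

0.1000


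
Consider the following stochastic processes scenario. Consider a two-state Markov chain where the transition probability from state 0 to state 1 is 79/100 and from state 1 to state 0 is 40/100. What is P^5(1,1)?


Computing P^5 by matrix multiplication.
P = [[0.2100, 0.7900], [0.4000, 0.6000]]
After raising P to the power 5:
P^5(1,1) = 0.6638

0.6638


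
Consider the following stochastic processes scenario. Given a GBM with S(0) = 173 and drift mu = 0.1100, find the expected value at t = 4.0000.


E[S(t)] = S(0) * exp(mu * t)
= 173 * exp(0.1100 * 4.0000)
= 173 * 1.5527
= 268.6183

268.6183


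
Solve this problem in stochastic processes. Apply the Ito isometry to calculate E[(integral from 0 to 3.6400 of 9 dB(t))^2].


By Ito isometry: E[(int f dB)^2] = int f^2 dt
= 9^2 * 3.6400
= 81 * 3.6400 = 294.8400

294.8400


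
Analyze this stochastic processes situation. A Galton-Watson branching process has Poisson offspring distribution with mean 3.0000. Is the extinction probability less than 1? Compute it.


Since mu = 3.0000 > 1, extinction prob q < 1.
Solve s = exp(mu*(s-1)) iteratively.
q = 0.0595

0.0595


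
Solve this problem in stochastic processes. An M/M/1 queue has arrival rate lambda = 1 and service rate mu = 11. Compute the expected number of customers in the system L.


rho = 1/11 = 0.0909
L = rho/(1-rho)
= 0.0909/0.9091
= 0.1000

0.1000


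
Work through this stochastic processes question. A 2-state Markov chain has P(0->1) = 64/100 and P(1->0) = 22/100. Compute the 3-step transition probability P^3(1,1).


Computing P^3 by matrix multiplication.
P = [[0.3600, 0.6400], [0.2200, 0.7800]]
After raising P to the power 3:
P^3(1,1) = 0.7449

0.7449


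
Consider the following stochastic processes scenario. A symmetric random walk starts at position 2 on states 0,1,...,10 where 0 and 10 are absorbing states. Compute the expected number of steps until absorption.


For symmetric RW on 0,...,N with absorbing barriers, E(i) = i*(N-i)
E(2) = 2 * 8 = 16

16


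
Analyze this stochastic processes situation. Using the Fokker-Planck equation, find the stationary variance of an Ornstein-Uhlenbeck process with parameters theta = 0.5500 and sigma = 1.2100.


Stationary variance = sigma^2 / (2*theta)
= 1.2100^2 / (2*0.5500)
= 1.4641 / 1.1000
= 1.3310

1.3310


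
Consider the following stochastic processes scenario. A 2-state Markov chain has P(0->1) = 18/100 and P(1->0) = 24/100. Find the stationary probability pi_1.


Stationary distribution: pi_0 = p10/(p01+p10), pi_1 = p01/(p01+p10)
p01 = 0.1800, p10 = 0.2400
pi_1 = 0.4286

0.4286


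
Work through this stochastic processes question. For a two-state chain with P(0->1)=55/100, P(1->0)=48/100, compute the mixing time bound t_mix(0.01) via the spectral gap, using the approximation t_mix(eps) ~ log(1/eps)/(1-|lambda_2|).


lambda_2 = |1 - p01 - p10| = |1 - 0.5500 - 0.4800| = 0.0300
t_mix ~ log(1/eps)/(1 - |lambda_2|)
= log(100)/(1 - 0.0300) = 4.6052/0.9700
= 4.7476

4.7476


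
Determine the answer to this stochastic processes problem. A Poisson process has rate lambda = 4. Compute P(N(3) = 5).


P(N(t)=k) = (lambda*t)^k * exp(-lambda*t) / k!
lambda*t = 12
= 12^5 * exp(-12) / 5!
= 248832 * 6.1442e-06 / 120
= 0.0127

0.0127


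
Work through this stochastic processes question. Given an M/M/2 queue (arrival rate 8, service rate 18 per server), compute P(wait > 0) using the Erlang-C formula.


a = lambda/mu = 0.4444
rho = a/c = 0.2222
Erlang-C formula applied:
C(c,a) = 0.0808

0.0808


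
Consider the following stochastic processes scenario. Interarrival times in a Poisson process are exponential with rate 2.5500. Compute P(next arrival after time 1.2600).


P(X > t) = exp(-lambda * t)
= exp(-2.5500 * 1.2600)
= exp(-3.2130) = 0.0402

0.0402


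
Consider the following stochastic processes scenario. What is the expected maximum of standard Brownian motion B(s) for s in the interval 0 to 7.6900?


E(max B(s)) = sqrt(2t/pi)
= sqrt(2*7.6900/pi)
= sqrt(4.8956)
= 2.2126

2.2126


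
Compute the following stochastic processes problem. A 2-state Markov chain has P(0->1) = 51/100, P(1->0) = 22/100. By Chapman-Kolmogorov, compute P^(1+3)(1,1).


P^4 = P^1 * P^3
Computing via matrix multiplication of the transition matrix.
Entry (1,1) of P^4 = 0.7002

0.7002


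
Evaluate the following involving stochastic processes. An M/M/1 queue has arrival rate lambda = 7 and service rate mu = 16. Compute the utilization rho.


rho = lambda/mu
= 7/16
= 0.4375

0.4375


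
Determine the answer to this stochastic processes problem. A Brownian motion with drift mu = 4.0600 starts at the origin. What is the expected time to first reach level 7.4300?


Expected first passage time = a/mu
= 7.4300/4.0600
= 1.8300

1.8300


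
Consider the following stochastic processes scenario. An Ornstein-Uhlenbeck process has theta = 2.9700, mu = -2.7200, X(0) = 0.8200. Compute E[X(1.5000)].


E[X(t)] = mu + (X(0) - mu)*exp(-theta*t)
= -2.7200 + (0.8200 - -2.7200)*exp(-2.9700*1.5000)
= -2.7200 + 3.5400 * 0.0116
= -2.6789

-2.6789


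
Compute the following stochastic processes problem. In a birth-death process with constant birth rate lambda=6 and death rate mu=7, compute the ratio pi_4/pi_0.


For birth-death process, pi_n/pi_0 = (lambda/mu)^n
= (6/7)^4
= 0.5398

0.5398


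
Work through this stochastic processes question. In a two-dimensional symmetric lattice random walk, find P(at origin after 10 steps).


P = C(10,5)^2 / 4^10
= 252^2 / 1048576
= 63504 / 1048576
= 0.0606

0.0606


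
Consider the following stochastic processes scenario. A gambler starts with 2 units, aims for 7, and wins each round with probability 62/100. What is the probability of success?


Gambler's ruin formula:
r = q/p = 0.3800/0.6200 = 0.6129
P(win) = (1 - r^i)/(1 - r^N)
= (1 - 0.6129^2)/(1 - 0.6129^7)
= 0.6453

0.6453


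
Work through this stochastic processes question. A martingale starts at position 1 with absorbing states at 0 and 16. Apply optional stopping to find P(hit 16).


By optional stopping theorem: E(M at tau) = M(0) = 1
P(hit 16)*16 + P(hit 0)*0 = 1
P(hit 16) = (1 - 0)/(16 - 0) = 1/16 = 0.0625

0.0625


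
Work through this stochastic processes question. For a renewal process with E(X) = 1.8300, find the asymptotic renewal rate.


Long-run renewal rate = 1/E(X)
= 1/1.8300
= 0.5464

0.5464


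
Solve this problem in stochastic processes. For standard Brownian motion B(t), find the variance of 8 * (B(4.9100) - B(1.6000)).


Var(alpha*(B(t)-B(s))) = alpha^2 * (t-s)
= 8^2 * (4.9100 - 1.6000)
= 64 * 3.3100
= 211.8400

211.8400


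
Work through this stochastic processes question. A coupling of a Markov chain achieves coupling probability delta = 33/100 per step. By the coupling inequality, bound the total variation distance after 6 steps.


TV distance bound <= (1-delta)^n
= (1 - 0.3300)^6
= 0.6700^6
= 0.0905

0.0905


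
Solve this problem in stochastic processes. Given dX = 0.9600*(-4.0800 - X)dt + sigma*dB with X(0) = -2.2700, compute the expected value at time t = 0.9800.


E[X(t)] = mu + (X(0) - mu)*exp(-theta*t)
= -4.0800 + (-2.2700 - -4.0800)*exp(-0.9600*0.9800)
= -4.0800 + 1.8100 * 0.3903
= -3.3735

-3.3735


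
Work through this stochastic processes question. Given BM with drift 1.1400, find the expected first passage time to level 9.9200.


Expected first passage time = a/mu
= 9.9200/1.1400
= 8.7018

8.7018


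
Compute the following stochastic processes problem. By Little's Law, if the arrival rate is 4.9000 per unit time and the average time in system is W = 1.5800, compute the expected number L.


Little's Law: L = lambda * W
= 4.9000 * 1.5800
= 7.7420

7.7420


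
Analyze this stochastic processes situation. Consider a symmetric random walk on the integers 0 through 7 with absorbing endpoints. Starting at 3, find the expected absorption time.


For symmetric RW on 0,...,N with absorbing barriers, E(i) = i*(N-i)
E(3) = 3 * 4 = 12

12


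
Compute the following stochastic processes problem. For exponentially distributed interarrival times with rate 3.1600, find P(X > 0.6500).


P(X > t) = exp(-lambda * t)
= exp(-3.1600 * 0.6500)
= exp(-2.0540) = 0.1282

0.1282


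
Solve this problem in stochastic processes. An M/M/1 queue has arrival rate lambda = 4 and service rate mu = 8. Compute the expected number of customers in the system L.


rho = 4/8 = 0.5000
L = rho/(1-rho)
= 0.5000/0.5000
= 1.0000

1.0000


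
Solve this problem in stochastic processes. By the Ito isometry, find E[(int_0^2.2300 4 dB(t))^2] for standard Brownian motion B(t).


By Ito isometry: E[(int f dB)^2] = int f^2 dt
= 4^2 * 2.2300
= 16 * 2.2300 = 35.6800

35.6800


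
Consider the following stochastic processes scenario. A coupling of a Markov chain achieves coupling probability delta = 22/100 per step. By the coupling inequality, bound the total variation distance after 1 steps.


TV distance bound <= (1-delta)^n
= (1 - 0.2200)^1
= 0.7800^1
= 0.7800

0.7800


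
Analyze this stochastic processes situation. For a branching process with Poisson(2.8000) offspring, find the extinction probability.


Since mu = 2.8000 > 1, extinction prob q < 1.
Solve s = exp(mu*(s-1)) iteratively.
q = 0.0750

0.0750


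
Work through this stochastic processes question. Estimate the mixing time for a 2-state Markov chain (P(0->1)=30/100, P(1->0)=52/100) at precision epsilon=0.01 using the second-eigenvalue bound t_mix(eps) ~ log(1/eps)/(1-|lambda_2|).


lambda_2 = |1 - p01 - p10| = |1 - 0.3000 - 0.5200| = 0.1800
t_mix ~ log(1/eps)/(1 - |lambda_2|)
= log(100)/(1 - 0.1800) = 4.6052/0.8200
= 5.6161

5.6161


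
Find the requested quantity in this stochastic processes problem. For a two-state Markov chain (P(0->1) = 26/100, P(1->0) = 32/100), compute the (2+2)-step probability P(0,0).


P^4 = P^2 * P^2
Computing via matrix multiplication of the transition matrix.
Entry (0,0) of P^4 = 0.5657

0.5657


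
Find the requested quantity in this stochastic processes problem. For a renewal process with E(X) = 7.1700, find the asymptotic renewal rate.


Long-run renewal rate = 1/E(X)
= 1/7.1700
= 0.1395

0.1395


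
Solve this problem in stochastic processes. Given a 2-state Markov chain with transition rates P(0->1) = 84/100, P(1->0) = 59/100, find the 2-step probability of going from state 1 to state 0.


Computing P^2 by matrix multiplication.
P = [[0.1600, 0.8400], [0.5900, 0.4100]]
After raising P to the power 2:
P^2(1,0) = 0.3363

0.3363


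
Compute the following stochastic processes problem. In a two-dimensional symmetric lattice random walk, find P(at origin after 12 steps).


P = C(12,6)^2 / 4^12
= 924^2 / 16777216
= 853776 / 16777216
= 0.0509

0.0509


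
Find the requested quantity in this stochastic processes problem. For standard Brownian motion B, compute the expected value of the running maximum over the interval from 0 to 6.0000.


E(max B(s)) = sqrt(2t/pi)
= sqrt(2*6.0000/pi)
= sqrt(3.8197)
= 1.9544

1.9544


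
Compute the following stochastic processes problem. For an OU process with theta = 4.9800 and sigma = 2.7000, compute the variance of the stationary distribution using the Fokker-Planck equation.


Stationary variance = sigma^2 / (2*theta)
= 2.7000^2 / (2*4.9800)
= 7.2900 / 9.9600
= 0.7319

0.7319


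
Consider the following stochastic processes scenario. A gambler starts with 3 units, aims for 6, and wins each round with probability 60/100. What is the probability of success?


Gambler's ruin formula:
r = q/p = 0.4000/0.6000 = 0.6667
P(win) = (1 - r^i)/(1 - r^N)
= (1 - 0.6667^3)/(1 - 0.6667^6)
= 0.7714

0.7714


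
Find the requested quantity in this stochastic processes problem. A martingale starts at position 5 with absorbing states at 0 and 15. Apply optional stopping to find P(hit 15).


By optional stopping theorem: E(M at tau) = M(0) = 5
P(hit 15)*15 + P(hit 0)*0 = 5
P(hit 15) = (5 - 0)/(15 - 0) = 1/3 = 0.3333

0.3333


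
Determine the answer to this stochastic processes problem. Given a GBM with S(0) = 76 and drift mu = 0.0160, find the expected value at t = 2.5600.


E[S(t)] = S(0) * exp(mu * t)
= 76 * exp(0.0160 * 2.5600)
= 76 * 1.0418
= 79.1776

79.1776


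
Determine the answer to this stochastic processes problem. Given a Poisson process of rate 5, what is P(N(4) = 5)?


P(N(t)=k) = (lambda*t)^k * exp(-lambda*t) / k!
lambda*t = 20
= 20^5 * exp(-20) / 5!
= 3200000 * 2.0612e-09 / 120
= 5.4964e-05

5.4964e-05


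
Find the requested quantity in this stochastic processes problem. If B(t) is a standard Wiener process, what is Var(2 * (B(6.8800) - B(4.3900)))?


Var(alpha*(B(t)-B(s))) = alpha^2 * (t-s)
= 2^2 * (6.8800 - 4.3900)
= 4 * 2.4900
= 9.9600

9.9600


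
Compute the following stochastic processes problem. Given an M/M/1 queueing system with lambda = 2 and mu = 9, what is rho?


rho = lambda/mu
= 2/9
= 0.2222

0.2222


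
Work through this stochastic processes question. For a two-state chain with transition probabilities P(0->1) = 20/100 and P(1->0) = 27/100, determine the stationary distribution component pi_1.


Stationary distribution: pi_0 = p10/(p01+p10), pi_1 = p01/(p01+p10)
p01 = 0.2000, p10 = 0.2700
pi_1 = 0.4255

0.4255


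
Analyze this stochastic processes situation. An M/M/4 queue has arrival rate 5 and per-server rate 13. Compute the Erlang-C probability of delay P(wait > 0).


a = lambda/mu = 0.3846
rho = a/c = 0.0962
Erlang-C formula applied:
C(c,a) = 6.8669e-04

6.8669e-04


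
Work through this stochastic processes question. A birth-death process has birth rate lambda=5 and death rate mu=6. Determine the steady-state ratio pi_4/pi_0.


For birth-death process, pi_n/pi_0 = (lambda/mu)^n
= (5/6)^4
= 0.4823

0.4823


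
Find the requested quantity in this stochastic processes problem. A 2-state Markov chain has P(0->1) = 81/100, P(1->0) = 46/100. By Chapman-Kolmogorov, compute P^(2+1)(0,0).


P^3 = P^2 * P^1
Computing via matrix multiplication of the transition matrix.
Entry (0,0) of P^3 = 0.3497

0.3497


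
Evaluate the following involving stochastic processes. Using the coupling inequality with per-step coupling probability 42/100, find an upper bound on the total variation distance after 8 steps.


TV distance bound <= (1-delta)^n
= (1 - 0.4200)^8
= 0.5800^8
= 0.0128

0.0128


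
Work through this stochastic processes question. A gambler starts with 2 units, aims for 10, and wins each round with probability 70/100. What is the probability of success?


Gambler's ruin formula:
r = q/p = 0.3000/0.7000 = 0.4286
P(win) = (1 - r^i)/(1 - r^N)
= (1 - 0.4286^2)/(1 - 0.4286^10)
= 0.8165

0.8165


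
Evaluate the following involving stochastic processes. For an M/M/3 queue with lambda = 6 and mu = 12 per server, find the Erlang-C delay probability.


a = lambda/mu = 0.5000
rho = a/c = 0.1667
Erlang-C formula applied:
C(c,a) = 0.0152

0.0152


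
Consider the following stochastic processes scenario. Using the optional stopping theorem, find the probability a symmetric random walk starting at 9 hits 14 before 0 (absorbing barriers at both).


By optional stopping theorem: E(M at tau) = M(0) = 9
P(hit 14)*14 + P(hit 0)*0 = 9
P(hit 14) = (9 - 0)/(14 - 0) = 9/14 = 0.6429

0.6429


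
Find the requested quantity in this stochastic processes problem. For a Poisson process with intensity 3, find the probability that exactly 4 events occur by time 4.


P(N(t)=k) = (lambda*t)^k * exp(-lambda*t) / k!
lambda*t = 12
= 12^4 * exp(-12) / 4!
= 20736 * 6.1442e-06 / 24
= 0.0053

0.0053


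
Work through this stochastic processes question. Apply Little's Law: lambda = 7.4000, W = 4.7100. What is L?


Little's Law: L = lambda * W
= 7.4000 * 4.7100
= 34.8540

34.8540


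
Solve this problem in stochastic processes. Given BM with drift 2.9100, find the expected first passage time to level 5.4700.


Expected first passage time = a/mu
= 5.4700/2.9100
= 1.8797

1.8797


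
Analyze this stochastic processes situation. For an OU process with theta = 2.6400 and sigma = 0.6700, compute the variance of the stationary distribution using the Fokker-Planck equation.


Stationary variance = sigma^2 / (2*theta)
= 0.6700^2 / (2*2.6400)
= 0.4489 / 5.2800
= 0.0850

0.0850


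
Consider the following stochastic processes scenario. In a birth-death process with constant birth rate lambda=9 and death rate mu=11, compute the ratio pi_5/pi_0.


For birth-death process, pi_n/pi_0 = (lambda/mu)^n
= (9/11)^5
= 0.3666

0.3666


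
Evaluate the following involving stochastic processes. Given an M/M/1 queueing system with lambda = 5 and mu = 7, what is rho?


rho = lambda/mu
= 5/7
= 0.7143

0.7143


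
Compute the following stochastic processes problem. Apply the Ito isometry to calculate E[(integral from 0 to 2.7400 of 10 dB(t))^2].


By Ito isometry: E[(int f dB)^2] = int f^2 dt
= 10^2 * 2.7400
= 100 * 2.7400 = 274.0000

274.0000


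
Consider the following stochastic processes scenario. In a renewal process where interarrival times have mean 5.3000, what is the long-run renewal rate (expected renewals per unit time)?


Long-run renewal rate = 1/E(X)
= 1/5.3000
= 0.1887

0.1887


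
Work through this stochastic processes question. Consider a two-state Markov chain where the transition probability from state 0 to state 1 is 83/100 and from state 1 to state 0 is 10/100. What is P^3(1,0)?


Computing P^3 by matrix multiplication.
P = [[0.1700, 0.8300], [0.1000, 0.9000]]
After raising P to the power 3:
P^3(1,0) = 0.1075

0.1075


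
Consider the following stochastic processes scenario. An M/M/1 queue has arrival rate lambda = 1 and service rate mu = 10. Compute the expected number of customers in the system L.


rho = 1/10 = 0.1000
L = rho/(1-rho)
= 0.1000/0.9000
= 0.1111

0.1111


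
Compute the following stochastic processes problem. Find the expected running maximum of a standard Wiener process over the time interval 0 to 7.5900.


E(max B(s)) = sqrt(2t/pi)
= sqrt(2*7.5900/pi)
= sqrt(4.8319)
= 2.1982

2.1982


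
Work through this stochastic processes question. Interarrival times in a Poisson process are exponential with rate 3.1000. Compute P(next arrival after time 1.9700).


P(X > t) = exp(-lambda * t)
= exp(-3.1000 * 1.9700)
= exp(-6.1070) = 0.0022

0.0022


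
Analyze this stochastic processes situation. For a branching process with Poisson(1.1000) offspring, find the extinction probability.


Since mu = 1.1000 > 1, extinction prob q < 1.
Solve s = exp(mu*(s-1)) iteratively.
q = 0.8239

0.8239


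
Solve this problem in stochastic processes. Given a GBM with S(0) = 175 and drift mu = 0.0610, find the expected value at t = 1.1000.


E[S(t)] = S(0) * exp(mu * t)
= 175 * exp(0.0610 * 1.1000)
= 175 * 1.0694
= 187.1454

187.1454


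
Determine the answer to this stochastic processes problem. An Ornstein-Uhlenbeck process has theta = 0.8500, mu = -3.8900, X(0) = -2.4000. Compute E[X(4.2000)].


E[X(t)] = mu + (X(0) - mu)*exp(-theta*t)
= -3.8900 + (-2.4000 - -3.8900)*exp(-0.8500*4.2000)
= -3.8900 + 1.4900 * 0.0282
= -3.8480

-3.8480


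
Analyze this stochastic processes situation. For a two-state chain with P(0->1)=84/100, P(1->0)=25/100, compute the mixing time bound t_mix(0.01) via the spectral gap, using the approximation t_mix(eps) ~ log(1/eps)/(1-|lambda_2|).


lambda_2 = |1 - p01 - p10| = |1 - 0.8400 - 0.2500| = 0.0900
t_mix ~ log(1/eps)/(1 - |lambda_2|)
= log(100)/(1 - 0.0900) = 4.6052/0.9100
= 5.0606

5.0606


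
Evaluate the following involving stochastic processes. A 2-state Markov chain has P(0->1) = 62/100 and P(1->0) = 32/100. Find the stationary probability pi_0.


Stationary distribution: pi_0 = p10/(p01+p10), pi_1 = p01/(p01+p10)
p01 = 0.6200, p10 = 0.3200
pi_0 = 0.3404

0.3404


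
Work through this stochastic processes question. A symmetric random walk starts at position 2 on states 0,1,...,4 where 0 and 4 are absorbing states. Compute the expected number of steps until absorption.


For symmetric RW on 0,...,N with absorbing barriers, E(i) = i*(N-i)
E(2) = 2 * 2 = 4

4


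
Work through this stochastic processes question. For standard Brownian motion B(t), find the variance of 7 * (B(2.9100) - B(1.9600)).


Var(alpha*(B(t)-B(s))) = alpha^2 * (t-s)
= 7^2 * (2.9100 - 1.9600)
= 49 * 0.9500
= 46.5500

46.5500


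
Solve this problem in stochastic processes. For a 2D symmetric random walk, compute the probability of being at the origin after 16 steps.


P = C(16,8)^2 / 4^16
= 12870^2 / 4294967296
= 165636900 / 4294967296
= 0.0386

0.0386


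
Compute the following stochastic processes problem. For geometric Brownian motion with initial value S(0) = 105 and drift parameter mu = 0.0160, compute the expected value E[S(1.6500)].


E[S(t)] = S(0) * exp(mu * t)
= 105 * exp(0.0160 * 1.6500)
= 105 * 1.0268
= 107.8089

107.8089


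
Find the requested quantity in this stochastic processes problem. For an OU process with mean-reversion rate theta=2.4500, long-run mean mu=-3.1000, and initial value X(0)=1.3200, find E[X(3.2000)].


E[X(t)] = mu + (X(0) - mu)*exp(-theta*t)
= -3.1000 + (1.3200 - -3.1000)*exp(-2.4500*3.2000)
= -3.1000 + 4.4200 * 3.9367e-04
= -3.0983

-3.0983


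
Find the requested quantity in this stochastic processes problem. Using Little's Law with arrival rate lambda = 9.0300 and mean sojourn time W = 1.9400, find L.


Little's Law: L = lambda * W
= 9.0300 * 1.9400
= 17.5182

17.5182


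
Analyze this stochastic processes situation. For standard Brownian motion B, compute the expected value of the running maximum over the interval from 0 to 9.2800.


E(max B(s)) = sqrt(2t/pi)
= sqrt(2*9.2800/pi)
= sqrt(5.9078)
= 2.4306

2.4306


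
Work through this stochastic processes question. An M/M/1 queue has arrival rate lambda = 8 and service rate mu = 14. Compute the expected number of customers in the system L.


rho = 8/14 = 0.5714
L = rho/(1-rho)
= 0.5714/0.4286
= 1.3333

1.3333


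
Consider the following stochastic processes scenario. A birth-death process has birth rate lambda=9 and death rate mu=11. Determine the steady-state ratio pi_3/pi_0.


For birth-death process, pi_n/pi_0 = (lambda/mu)^n
= (9/11)^3
= 0.5477

0.5477


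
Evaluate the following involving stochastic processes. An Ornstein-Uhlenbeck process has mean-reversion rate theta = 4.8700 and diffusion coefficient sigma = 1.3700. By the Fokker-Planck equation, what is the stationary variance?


Stationary variance = sigma^2 / (2*theta)
= 1.3700^2 / (2*4.8700)
= 1.8769 / 9.7400
= 0.1927

0.1927


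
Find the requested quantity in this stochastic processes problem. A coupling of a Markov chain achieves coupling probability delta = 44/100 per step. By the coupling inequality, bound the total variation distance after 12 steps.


TV distance bound <= (1-delta)^n
= (1 - 0.4400)^12
= 0.5600^12
= 9.5117e-04

9.5117e-04


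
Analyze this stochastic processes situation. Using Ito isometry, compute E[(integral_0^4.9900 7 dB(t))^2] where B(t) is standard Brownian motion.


By Ito isometry: E[(int f dB)^2] = int f^2 dt
= 7^2 * 4.9900
= 49 * 4.9900 = 244.5100

244.5100


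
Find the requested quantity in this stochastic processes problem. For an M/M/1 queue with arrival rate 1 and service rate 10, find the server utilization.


rho = lambda/mu
= 1/10
= 0.1000

0.1000


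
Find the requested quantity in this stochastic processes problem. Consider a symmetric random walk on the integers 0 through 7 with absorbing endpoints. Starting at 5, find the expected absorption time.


For symmetric RW on 0,...,N with absorbing barriers, E(i) = i*(N-i)
E(5) = 5 * 2 = 10

10


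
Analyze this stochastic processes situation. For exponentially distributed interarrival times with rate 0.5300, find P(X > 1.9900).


P(X > t) = exp(-lambda * t)
= exp(-0.5300 * 1.9900)
= exp(-1.0547) = 0.3483

0.3483


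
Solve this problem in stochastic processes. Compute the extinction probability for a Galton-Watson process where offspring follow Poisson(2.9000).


Since mu = 2.9000 > 1, extinction prob q < 1.
Solve s = exp(mu*(s-1)) iteratively.
q = 0.0668

0.0668


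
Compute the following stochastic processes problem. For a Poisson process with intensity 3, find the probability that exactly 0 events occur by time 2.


P(N(t)=k) = (lambda*t)^k * exp(-lambda*t) / k!
lambda*t = 6
= 6^0 * exp(-6) / 0!
= 1 * 0.0025 / 1
= 0.0025

0.0025


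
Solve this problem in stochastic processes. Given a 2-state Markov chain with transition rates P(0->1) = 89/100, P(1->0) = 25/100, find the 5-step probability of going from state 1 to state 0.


Computing P^5 by matrix multiplication.
P = [[0.1100, 0.8900], [0.2500, 0.7500]]
After raising P to the power 5:
P^5(1,0) = 0.2193

0.2193


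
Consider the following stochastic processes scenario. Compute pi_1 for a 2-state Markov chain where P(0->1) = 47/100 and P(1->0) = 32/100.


Stationary distribution: pi_0 = p10/(p01+p10), pi_1 = p01/(p01+p10)
p01 = 0.4700, p10 = 0.3200
pi_1 = 0.5949

0.5949


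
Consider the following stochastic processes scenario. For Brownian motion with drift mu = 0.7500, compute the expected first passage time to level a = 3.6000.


Expected first passage time = a/mu
= 3.6000/0.7500
= 4.8000

4.8000


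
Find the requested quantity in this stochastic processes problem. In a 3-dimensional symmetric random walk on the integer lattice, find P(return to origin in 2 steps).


P(return in 2 steps) = P(reverse first step) = 1/(2d)
= 1/6
= 0.1667

0.1667


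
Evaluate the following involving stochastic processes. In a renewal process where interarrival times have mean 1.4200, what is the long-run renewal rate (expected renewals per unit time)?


Long-run renewal rate = 1/E(X)
= 1/1.4200
= 0.7042

0.7042


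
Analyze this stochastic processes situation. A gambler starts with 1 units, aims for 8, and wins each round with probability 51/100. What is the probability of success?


Gambler's ruin formula:
r = q/p = 0.4900/0.5100 = 0.9608
P(win) = (1 - r^i)/(1 - r^N)
= (1 - 0.9608^1)/(1 - 0.9608^8)
= 0.1432

0.1432


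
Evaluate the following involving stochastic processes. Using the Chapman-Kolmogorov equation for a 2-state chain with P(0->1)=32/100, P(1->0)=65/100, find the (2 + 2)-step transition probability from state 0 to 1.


P^4 = P^2 * P^2
Computing via matrix multiplication of the transition matrix.
Entry (0,1) of P^4 = 0.3299

0.3299


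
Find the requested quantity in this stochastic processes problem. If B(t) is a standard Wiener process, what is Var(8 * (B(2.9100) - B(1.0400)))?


Var(alpha*(B(t)-B(s))) = alpha^2 * (t-s)
= 8^2 * (2.9100 - 1.0400)
= 64 * 1.8700
= 119.6800

119.6800


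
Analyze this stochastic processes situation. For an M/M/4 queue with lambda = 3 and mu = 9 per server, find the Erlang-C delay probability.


a = lambda/mu = 0.3333
rho = a/c = 0.0833
Erlang-C formula applied:
C(c,a) = 4.0209e-04

4.0209e-04


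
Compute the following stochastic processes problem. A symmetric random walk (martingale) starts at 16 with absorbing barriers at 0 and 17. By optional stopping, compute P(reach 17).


By optional stopping theorem: E(M at tau) = M(0) = 16
P(hit 17)*17 + P(hit 0)*0 = 16
P(hit 17) = (16 - 0)/(17 - 0) = 16/17 = 0.9412

0.9412


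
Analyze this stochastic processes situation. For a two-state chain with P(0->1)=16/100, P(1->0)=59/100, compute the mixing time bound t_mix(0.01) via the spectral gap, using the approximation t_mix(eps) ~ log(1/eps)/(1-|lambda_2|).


lambda_2 = |1 - p01 - p10| = |1 - 0.1600 - 0.5900| = 0.2500
t_mix ~ log(1/eps)/(1 - |lambda_2|)
= log(100)/(1 - 0.2500) = 4.6052/0.7500
= 6.1402

6.1402


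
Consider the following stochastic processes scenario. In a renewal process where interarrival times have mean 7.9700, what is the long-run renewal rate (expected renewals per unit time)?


Long-run renewal rate = 1/E(X)
= 1/7.9700
= 0.1255

0.1255


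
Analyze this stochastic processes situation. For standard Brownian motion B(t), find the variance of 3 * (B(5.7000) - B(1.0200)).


Var(alpha*(B(t)-B(s))) = alpha^2 * (t-s)
= 3^2 * (5.7000 - 1.0200)
= 9 * 4.6800
= 42.1200

42.1200


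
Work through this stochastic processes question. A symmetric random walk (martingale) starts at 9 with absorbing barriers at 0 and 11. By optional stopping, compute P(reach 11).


By optional stopping theorem: E(M at tau) = M(0) = 9
P(hit 11)*11 + P(hit 0)*0 = 9
P(hit 11) = (9 - 0)/(11 - 0) = 9/11 = 0.8182

0.8182


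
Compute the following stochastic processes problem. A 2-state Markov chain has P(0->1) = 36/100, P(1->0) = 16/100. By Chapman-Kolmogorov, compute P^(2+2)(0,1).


P^4 = P^2 * P^2
Computing via matrix multiplication of the transition matrix.
Entry (0,1) of P^4 = 0.6556

0.6556


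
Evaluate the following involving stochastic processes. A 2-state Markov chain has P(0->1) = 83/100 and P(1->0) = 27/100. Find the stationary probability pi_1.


Stationary distribution: pi_0 = p10/(p01+p10), pi_1 = p01/(p01+p10)
p01 = 0.8300, p10 = 0.2700
pi_1 = 0.7545

0.7545


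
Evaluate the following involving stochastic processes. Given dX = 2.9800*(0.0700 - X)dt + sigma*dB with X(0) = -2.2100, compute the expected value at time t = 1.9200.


E[X(t)] = mu + (X(0) - mu)*exp(-theta*t)
= 0.0700 + (-2.2100 - 0.0700)*exp(-2.9800*1.9200)
= 0.0700 + -2.2800 * 0.0033
= 0.0625

0.0625


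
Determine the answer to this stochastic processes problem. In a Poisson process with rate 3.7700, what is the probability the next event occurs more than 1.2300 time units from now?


P(X > t) = exp(-lambda * t)
= exp(-3.7700 * 1.2300)
= exp(-4.6371) = 0.0097

0.0097


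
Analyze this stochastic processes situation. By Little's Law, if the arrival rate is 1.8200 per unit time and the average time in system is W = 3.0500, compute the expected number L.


Little's Law: L = lambda * W
= 1.8200 * 3.0500
= 5.5510

5.5510


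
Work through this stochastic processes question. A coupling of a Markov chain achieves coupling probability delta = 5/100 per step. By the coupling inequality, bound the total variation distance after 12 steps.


TV distance bound <= (1-delta)^n
= (1 - 0.0500)^12
= 0.9500^12
= 0.5404

0.5404


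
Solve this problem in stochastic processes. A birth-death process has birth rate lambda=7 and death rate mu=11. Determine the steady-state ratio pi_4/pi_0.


For birth-death process, pi_n/pi_0 = (lambda/mu)^n
= (7/11)^4
= 0.1640

0.1640


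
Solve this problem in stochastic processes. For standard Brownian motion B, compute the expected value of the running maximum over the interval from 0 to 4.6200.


E(max B(s)) = sqrt(2t/pi)
= sqrt(2*4.6200/pi)
= sqrt(2.9412)
= 1.7150

1.7150


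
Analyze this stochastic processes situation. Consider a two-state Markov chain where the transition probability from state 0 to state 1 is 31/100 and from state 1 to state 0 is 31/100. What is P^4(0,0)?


Computing P^4 by matrix multiplication.
P = [[0.6900, 0.3100], [0.3100, 0.6900]]
After raising P to the power 4:
P^4(0,0) = 0.5104

0.5104


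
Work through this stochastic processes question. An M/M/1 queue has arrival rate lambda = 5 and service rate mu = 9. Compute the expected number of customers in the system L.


rho = 5/9 = 0.5556
L = rho/(1-rho)
= 0.5556/0.4444
= 1.2500

1.2500


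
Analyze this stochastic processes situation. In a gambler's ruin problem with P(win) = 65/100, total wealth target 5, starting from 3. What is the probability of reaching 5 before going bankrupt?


Gambler's ruin formula:
r = q/p = 0.3500/0.6500 = 0.5385
P(win) = (1 - r^i)/(1 - r^N)
= (1 - 0.5385^3)/(1 - 0.5385^5)
= 0.8839

0.8839


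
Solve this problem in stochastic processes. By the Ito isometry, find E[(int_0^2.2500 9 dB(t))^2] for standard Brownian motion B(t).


By Ito isometry: E[(int f dB)^2] = int f^2 dt
= 9^2 * 2.2500
= 81 * 2.2500 = 182.2500

182.2500


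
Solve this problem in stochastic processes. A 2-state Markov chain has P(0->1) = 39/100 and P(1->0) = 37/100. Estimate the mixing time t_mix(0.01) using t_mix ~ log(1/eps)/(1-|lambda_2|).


lambda_2 = |1 - p01 - p10| = |1 - 0.3900 - 0.3700| = 0.2400
t_mix ~ log(1/eps)/(1 - |lambda_2|)
= log(100)/(1 - 0.2400) = 4.6052/0.7600
= 6.0594

6.0594


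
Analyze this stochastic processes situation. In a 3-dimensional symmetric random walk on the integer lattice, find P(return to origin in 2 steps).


P(return in 2 steps) = P(reverse first step) = 1/(2d)
= 1/6
= 0.1667

0.1667


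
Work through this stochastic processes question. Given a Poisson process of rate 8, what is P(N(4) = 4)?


P(N(t)=k) = (lambda*t)^k * exp(-lambda*t) / k!
lambda*t = 32
= 32^4 * exp(-32) / 4!
= 1048576 * 1.2664e-14 / 24
= 5.5331e-10

5.5331e-10
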